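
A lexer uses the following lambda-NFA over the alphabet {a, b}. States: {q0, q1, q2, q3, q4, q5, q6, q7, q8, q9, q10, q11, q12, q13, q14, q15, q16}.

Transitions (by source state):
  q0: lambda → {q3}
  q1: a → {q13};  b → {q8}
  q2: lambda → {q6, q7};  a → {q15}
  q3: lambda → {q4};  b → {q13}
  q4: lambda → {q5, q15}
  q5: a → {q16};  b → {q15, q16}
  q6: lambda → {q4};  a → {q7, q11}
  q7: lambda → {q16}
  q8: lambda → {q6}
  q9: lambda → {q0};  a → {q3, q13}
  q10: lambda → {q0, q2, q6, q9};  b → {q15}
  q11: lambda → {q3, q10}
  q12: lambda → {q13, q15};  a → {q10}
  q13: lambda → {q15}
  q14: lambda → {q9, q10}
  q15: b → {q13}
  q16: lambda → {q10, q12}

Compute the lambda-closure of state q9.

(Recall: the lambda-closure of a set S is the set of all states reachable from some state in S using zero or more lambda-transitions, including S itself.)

Start with {q9}.
From q9 via lambda: add q0.
From q0 via lambda: add q3.
From q3 via lambda: add q4.
From q4 via lambda: add q5, q15.
No new states can be added; the closed set is {q0, q3, q4, q5, q9, q15}.

{q0, q3, q4, q5, q9, q15}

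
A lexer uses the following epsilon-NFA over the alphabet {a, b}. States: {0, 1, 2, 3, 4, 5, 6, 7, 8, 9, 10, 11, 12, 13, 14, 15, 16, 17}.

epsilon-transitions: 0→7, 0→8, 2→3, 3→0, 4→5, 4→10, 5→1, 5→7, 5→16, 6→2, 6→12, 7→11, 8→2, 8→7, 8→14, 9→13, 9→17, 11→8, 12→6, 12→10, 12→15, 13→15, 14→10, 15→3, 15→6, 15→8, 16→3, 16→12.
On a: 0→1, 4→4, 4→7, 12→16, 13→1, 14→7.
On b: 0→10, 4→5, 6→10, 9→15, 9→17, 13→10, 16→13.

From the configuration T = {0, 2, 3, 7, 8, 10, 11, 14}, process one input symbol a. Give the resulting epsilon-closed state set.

0 on a → {1}.
14 on a → {7}.
No a-transition from 2, 3, 7, 8, 10, 11.
Union after reading a: {1, 7}.
Now take the epsilon-closure:
From 7 via epsilon: add 11.
From 11 via epsilon: add 8.
From 8 via epsilon: add 2, 14.
From 2 via epsilon: add 3.
From 14 via epsilon: add 10.
From 3 via epsilon: add 0.
No new states can be added; the closed set is {0, 1, 2, 3, 7, 8, 10, 11, 14}.

{0, 1, 2, 3, 7, 8, 10, 11, 14}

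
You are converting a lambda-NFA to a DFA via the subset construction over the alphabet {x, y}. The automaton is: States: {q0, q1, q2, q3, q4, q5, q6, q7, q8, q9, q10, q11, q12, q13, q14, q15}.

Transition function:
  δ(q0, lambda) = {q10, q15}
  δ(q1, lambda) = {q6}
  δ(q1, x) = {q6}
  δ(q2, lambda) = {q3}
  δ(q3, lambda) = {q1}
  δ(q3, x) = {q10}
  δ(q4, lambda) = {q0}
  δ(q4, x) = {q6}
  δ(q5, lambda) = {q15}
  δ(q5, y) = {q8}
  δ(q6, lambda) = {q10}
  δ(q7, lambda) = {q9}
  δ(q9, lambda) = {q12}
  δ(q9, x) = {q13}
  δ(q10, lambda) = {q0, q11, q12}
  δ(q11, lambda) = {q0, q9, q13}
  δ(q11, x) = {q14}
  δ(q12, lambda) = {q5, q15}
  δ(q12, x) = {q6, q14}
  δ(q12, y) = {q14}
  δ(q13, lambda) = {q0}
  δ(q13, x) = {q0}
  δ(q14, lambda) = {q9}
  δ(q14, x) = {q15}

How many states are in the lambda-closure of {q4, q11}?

9

Start with {q4, q11}.
From q4 via lambda: add q0.
From q11 via lambda: add q9, q13.
From q0 via lambda: add q10, q15.
From q9 via lambda: add q12.
From q12 via lambda: add q5.
lambda-closure = {q0, q4, q5, q9, q10, q11, q12, q13, q15}, which has 9 states.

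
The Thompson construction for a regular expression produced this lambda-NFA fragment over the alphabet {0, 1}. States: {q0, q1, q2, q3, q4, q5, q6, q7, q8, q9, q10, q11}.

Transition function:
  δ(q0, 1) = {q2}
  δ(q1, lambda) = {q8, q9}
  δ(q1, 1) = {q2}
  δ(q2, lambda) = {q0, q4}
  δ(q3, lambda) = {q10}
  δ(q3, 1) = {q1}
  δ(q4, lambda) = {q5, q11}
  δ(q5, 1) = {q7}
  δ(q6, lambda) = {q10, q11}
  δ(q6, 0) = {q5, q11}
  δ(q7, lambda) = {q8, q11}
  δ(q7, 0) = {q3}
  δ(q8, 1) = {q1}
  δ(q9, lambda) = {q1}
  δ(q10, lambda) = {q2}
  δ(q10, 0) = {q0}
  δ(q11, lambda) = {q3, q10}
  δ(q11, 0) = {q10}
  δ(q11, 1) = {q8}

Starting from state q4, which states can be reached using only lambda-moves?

Start with {q4}.
From q4 via lambda: add q5, q11.
From q11 via lambda: add q3, q10.
From q10 via lambda: add q2.
From q2 via lambda: add q0.
No new states can be added; the closed set is {q0, q2, q3, q4, q5, q10, q11}.

{q0, q2, q3, q4, q5, q10, q11}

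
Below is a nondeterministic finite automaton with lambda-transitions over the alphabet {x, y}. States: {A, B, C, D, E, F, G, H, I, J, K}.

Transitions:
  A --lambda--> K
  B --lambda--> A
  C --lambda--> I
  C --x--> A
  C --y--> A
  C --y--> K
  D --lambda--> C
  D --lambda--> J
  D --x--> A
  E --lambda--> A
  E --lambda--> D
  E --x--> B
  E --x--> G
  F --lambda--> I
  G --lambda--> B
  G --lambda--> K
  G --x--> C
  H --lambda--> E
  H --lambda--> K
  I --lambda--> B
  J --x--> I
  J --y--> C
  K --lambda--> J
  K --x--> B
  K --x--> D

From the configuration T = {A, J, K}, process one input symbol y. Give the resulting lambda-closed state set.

{A, B, C, I, J, K}

J on y → {C}.
No y-transition from A, K.
Union after reading y: {C}.
Now take the lambda-closure:
From C via lambda: add I.
From I via lambda: add B.
From B via lambda: add A.
From A via lambda: add K.
From K via lambda: add J.
No new states can be added; the closed set is {A, B, C, I, J, K}.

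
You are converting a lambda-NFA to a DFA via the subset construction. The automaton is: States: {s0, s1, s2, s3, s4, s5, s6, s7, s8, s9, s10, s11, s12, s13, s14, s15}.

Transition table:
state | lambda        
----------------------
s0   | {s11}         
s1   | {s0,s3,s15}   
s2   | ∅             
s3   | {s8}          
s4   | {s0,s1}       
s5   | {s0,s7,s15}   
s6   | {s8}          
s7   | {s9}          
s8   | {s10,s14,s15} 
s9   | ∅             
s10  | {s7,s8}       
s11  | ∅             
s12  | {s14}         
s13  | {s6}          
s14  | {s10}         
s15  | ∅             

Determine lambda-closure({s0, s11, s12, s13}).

{s0, s6, s7, s8, s9, s10, s11, s12, s13, s14, s15}

Start with {s0, s11, s12, s13}.
From s12 via lambda: add s14.
From s13 via lambda: add s6.
From s6 via lambda: add s8.
From s14 via lambda: add s10.
From s8 via lambda: add s15.
From s10 via lambda: add s7.
From s7 via lambda: add s9.
No new states can be added; the closed set is {s0, s6, s7, s8, s9, s10, s11, s12, s13, s14, s15}.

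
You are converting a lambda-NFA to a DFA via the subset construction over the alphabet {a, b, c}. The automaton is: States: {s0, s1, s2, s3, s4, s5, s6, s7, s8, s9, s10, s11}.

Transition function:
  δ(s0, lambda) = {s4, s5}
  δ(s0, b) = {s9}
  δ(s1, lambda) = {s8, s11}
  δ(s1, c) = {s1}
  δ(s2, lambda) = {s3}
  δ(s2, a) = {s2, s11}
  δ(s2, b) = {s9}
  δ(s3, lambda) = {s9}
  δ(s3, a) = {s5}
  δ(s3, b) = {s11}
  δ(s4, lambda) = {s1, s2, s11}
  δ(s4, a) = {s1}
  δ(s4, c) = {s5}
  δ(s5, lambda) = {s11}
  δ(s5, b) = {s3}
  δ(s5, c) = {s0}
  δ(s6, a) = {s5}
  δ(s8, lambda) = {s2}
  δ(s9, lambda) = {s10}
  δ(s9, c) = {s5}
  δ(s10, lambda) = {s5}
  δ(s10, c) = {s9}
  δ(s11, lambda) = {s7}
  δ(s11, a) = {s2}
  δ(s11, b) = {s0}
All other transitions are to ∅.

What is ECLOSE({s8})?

Start with {s8}.
From s8 via lambda: add s2.
From s2 via lambda: add s3.
From s3 via lambda: add s9.
From s9 via lambda: add s10.
From s10 via lambda: add s5.
From s5 via lambda: add s11.
From s11 via lambda: add s7.
No new states can be added; the closed set is {s2, s3, s5, s7, s8, s9, s10, s11}.

{s2, s3, s5, s7, s8, s9, s10, s11}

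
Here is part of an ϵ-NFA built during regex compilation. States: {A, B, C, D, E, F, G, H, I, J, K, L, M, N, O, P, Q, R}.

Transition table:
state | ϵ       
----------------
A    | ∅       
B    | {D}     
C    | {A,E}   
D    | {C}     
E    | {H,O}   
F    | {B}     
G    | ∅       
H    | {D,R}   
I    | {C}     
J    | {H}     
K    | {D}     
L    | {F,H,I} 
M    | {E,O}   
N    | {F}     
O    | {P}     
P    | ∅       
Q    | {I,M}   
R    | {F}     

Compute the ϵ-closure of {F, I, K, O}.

Start with {F, I, K, O}.
From F via ϵ: add B.
From I via ϵ: add C.
From K via ϵ: add D.
From O via ϵ: add P.
From C via ϵ: add A, E.
From E via ϵ: add H.
From H via ϵ: add R.
No new states can be added; the closed set is {A, B, C, D, E, F, H, I, K, O, P, R}.

{A, B, C, D, E, F, H, I, K, O, P, R}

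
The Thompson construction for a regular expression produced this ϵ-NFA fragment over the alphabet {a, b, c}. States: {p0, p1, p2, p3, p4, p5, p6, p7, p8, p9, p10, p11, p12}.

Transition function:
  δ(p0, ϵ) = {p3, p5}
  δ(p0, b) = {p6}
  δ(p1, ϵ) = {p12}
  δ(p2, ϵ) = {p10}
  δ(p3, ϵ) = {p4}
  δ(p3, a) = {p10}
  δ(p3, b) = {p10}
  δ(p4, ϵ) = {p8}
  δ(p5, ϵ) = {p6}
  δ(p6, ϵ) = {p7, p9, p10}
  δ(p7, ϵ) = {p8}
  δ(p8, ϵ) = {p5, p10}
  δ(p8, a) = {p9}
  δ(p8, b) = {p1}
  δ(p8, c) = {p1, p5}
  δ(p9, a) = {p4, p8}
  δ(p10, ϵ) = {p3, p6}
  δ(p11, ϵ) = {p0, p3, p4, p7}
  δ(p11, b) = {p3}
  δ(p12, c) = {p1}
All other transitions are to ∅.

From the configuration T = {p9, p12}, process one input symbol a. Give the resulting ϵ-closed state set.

p9 on a → {p4, p8}.
No a-transition from p12.
Union after reading a: {p4, p8}.
Now take the ϵ-closure:
From p8 via ϵ: add p5, p10.
From p5 via ϵ: add p6.
From p10 via ϵ: add p3.
From p6 via ϵ: add p7, p9.
No new states can be added; the closed set is {p3, p4, p5, p6, p7, p8, p9, p10}.

{p3, p4, p5, p6, p7, p8, p9, p10}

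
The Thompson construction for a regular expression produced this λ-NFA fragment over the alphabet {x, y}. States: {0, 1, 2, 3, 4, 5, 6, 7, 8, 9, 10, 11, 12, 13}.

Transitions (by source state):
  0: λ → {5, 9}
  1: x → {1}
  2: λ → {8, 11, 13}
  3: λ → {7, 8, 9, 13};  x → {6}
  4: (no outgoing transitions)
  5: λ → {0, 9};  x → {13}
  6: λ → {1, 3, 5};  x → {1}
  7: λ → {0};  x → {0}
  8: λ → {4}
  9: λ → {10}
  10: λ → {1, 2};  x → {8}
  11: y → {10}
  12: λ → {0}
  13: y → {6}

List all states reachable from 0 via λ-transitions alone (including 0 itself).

{0, 1, 2, 4, 5, 8, 9, 10, 11, 13}

Start with {0}.
From 0 via λ: add 5, 9.
From 9 via λ: add 10.
From 10 via λ: add 1, 2.
From 2 via λ: add 8, 11, 13.
From 8 via λ: add 4.
No new states can be added; the closed set is {0, 1, 2, 4, 5, 8, 9, 10, 11, 13}.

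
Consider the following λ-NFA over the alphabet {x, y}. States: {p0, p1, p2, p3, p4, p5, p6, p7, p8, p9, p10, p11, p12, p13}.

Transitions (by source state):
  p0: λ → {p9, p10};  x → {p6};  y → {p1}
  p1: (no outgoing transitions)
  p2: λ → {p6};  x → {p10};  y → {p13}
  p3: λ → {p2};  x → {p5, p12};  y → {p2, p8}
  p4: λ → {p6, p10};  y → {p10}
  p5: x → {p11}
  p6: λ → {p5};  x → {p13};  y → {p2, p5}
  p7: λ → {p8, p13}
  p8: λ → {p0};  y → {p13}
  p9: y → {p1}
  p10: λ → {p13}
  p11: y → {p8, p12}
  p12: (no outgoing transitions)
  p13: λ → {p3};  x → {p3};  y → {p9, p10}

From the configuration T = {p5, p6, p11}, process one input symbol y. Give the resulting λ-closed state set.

{p0, p2, p3, p5, p6, p8, p9, p10, p12, p13}

p6 on y → {p2, p5}.
p11 on y → {p8, p12}.
No y-transition from p5.
Union after reading y: {p2, p5, p8, p12}.
Now take the λ-closure:
From p2 via λ: add p6.
From p8 via λ: add p0.
From p0 via λ: add p9, p10.
From p10 via λ: add p13.
From p13 via λ: add p3.
No new states can be added; the closed set is {p0, p2, p3, p5, p6, p8, p9, p10, p12, p13}.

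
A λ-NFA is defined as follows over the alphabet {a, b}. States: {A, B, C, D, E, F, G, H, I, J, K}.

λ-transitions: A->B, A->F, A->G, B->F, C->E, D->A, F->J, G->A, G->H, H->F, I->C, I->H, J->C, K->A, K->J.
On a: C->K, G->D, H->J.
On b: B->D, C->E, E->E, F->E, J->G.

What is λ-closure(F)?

Start with {F}.
From F via λ: add J.
From J via λ: add C.
From C via λ: add E.
No new states can be added; the closed set is {C, E, F, J}.

{C, E, F, J}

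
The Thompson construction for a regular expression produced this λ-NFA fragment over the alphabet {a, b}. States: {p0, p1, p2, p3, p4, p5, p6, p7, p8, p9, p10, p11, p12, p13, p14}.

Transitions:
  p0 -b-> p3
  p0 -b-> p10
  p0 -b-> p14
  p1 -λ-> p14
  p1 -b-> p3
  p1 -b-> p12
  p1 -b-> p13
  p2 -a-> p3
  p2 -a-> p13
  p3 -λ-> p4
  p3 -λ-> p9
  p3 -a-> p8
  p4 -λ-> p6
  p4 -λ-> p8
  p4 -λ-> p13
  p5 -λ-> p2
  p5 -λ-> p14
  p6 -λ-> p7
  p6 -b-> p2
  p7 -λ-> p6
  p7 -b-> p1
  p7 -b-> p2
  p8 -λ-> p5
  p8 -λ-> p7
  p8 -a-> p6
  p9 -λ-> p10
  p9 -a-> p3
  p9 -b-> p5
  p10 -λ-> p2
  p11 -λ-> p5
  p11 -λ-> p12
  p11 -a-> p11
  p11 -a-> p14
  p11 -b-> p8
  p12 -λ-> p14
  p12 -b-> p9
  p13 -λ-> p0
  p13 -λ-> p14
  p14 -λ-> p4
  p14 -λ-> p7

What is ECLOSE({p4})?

Start with {p4}.
From p4 via λ: add p6, p8, p13.
From p6 via λ: add p7.
From p8 via λ: add p5.
From p13 via λ: add p0, p14.
From p5 via λ: add p2.
No new states can be added; the closed set is {p0, p2, p4, p5, p6, p7, p8, p13, p14}.

{p0, p2, p4, p5, p6, p7, p8, p13, p14}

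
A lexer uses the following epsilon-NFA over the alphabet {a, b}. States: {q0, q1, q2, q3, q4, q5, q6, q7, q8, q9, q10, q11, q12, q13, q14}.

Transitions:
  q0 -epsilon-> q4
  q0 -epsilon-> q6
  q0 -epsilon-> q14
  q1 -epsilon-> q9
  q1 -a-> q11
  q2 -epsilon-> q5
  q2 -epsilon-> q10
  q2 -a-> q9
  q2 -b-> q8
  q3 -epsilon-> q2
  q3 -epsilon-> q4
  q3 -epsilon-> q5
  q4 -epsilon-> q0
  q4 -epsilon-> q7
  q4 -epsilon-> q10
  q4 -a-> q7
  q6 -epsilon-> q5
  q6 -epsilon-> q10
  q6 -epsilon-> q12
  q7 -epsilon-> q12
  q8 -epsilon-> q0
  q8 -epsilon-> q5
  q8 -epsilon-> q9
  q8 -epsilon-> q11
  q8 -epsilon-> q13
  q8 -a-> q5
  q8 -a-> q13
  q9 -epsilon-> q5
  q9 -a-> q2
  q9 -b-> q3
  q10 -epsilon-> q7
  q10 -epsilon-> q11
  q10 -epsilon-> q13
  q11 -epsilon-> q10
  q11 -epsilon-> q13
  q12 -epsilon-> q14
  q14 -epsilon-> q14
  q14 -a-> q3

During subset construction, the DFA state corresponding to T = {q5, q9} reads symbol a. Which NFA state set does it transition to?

q9 on a → {q2}.
No a-transition from q5.
Union after reading a: {q2}.
Now take the epsilon-closure:
From q2 via epsilon: add q5, q10.
From q10 via epsilon: add q7, q11, q13.
From q7 via epsilon: add q12.
From q12 via epsilon: add q14.
No new states can be added; the closed set is {q2, q5, q7, q10, q11, q12, q13, q14}.

{q2, q5, q7, q10, q11, q12, q13, q14}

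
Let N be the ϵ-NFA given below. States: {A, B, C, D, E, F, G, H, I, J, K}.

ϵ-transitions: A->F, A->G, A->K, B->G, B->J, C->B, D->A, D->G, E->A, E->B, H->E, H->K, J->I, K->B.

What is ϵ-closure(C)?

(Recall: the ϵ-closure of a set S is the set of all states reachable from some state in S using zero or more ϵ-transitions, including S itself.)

{B, C, G, I, J}

Start with {C}.
From C via ϵ: add B.
From B via ϵ: add G, J.
From J via ϵ: add I.
No new states can be added; the closed set is {B, C, G, I, J}.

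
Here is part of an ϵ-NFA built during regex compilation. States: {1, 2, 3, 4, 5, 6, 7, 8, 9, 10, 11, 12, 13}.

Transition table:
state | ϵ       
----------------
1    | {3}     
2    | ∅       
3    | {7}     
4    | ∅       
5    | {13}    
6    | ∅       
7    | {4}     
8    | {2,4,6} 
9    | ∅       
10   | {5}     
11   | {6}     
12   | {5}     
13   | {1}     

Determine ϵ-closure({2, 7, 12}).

Start with {2, 7, 12}.
From 7 via ϵ: add 4.
From 12 via ϵ: add 5.
From 5 via ϵ: add 13.
From 13 via ϵ: add 1.
From 1 via ϵ: add 3.
No new states can be added; the closed set is {1, 2, 3, 4, 5, 7, 12, 13}.

{1, 2, 3, 4, 5, 7, 12, 13}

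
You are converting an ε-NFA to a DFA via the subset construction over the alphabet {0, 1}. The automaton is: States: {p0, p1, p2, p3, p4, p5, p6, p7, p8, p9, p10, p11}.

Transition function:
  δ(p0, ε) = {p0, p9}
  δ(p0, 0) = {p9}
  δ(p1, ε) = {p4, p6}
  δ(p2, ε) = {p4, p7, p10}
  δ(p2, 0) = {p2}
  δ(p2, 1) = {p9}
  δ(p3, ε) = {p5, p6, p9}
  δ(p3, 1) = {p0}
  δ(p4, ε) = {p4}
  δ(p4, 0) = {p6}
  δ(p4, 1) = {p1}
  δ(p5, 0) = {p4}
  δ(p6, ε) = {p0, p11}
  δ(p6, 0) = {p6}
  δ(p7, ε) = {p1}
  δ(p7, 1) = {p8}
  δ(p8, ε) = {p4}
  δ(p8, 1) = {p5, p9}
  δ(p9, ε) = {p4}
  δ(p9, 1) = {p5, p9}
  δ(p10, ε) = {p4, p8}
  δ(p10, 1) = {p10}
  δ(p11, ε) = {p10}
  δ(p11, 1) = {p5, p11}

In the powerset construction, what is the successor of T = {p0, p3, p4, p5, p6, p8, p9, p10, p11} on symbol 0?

p0 on 0 → {p9}.
p4 on 0 → {p6}.
p5 on 0 → {p4}.
p6 on 0 → {p6}.
No 0-transition from p3, p8, p9, p10, p11.
Union after reading 0: {p4, p6, p9}.
Now take the ε-closure:
From p6 via ε: add p0, p11.
From p11 via ε: add p10.
From p10 via ε: add p8.
No new states can be added; the closed set is {p0, p4, p6, p8, p9, p10, p11}.

{p0, p4, p6, p8, p9, p10, p11}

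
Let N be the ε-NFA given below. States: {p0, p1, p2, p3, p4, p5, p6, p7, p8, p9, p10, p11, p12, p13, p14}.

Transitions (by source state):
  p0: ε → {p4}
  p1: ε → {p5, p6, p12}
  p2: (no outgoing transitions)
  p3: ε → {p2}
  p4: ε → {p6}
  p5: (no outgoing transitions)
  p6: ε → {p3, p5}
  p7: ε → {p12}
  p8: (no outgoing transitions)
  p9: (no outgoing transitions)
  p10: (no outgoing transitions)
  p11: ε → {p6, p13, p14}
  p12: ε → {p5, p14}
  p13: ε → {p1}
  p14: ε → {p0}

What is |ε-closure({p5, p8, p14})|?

8

Start with {p5, p8, p14}.
From p14 via ε: add p0.
From p0 via ε: add p4.
From p4 via ε: add p6.
From p6 via ε: add p3.
From p3 via ε: add p2.
ε-closure = {p0, p2, p3, p4, p5, p6, p8, p14}, which has 8 states.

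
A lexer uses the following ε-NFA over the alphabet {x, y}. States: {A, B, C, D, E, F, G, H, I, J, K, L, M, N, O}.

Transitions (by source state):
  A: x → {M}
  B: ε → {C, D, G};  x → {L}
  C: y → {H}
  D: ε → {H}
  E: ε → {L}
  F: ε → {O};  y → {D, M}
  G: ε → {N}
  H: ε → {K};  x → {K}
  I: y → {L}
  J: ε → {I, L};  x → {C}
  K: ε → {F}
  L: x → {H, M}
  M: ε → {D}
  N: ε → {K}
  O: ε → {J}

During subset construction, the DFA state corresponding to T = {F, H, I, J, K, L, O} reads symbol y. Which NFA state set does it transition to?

{D, F, H, I, J, K, L, M, O}

F on y → {D, M}.
I on y → {L}.
No y-transition from H, J, K, L, O.
Union after reading y: {D, L, M}.
Now take the ε-closure:
From D via ε: add H.
From H via ε: add K.
From K via ε: add F.
From F via ε: add O.
From O via ε: add J.
From J via ε: add I.
No new states can be added; the closed set is {D, F, H, I, J, K, L, M, O}.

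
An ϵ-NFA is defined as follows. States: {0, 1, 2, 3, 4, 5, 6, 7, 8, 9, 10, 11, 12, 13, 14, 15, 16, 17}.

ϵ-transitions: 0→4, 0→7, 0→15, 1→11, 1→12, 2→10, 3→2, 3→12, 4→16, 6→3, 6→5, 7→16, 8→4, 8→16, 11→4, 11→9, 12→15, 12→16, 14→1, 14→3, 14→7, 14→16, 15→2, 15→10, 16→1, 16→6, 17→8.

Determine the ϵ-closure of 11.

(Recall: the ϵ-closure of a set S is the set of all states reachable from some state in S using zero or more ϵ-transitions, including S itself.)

Start with {11}.
From 11 via ϵ: add 4, 9.
From 4 via ϵ: add 16.
From 16 via ϵ: add 1, 6.
From 1 via ϵ: add 12.
From 6 via ϵ: add 3, 5.
From 3 via ϵ: add 2.
From 12 via ϵ: add 15.
From 2 via ϵ: add 10.
No new states can be added; the closed set is {1, 2, 3, 4, 5, 6, 9, 10, 11, 12, 15, 16}.

{1, 2, 3, 4, 5, 6, 9, 10, 11, 12, 15, 16}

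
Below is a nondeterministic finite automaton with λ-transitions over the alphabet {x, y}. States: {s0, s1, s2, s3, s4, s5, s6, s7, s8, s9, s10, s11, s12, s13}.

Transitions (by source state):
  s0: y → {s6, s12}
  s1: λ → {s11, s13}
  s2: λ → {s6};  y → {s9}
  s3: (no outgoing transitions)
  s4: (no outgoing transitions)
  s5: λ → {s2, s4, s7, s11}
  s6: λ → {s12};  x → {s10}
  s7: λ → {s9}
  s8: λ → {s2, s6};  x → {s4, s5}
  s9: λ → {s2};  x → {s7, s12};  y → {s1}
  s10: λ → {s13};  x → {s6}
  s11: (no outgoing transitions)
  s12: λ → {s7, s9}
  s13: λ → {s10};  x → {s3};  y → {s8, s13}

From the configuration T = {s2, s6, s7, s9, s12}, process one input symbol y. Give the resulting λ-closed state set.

s2 on y → {s9}.
s9 on y → {s1}.
No y-transition from s6, s7, s12.
Union after reading y: {s1, s9}.
Now take the λ-closure:
From s1 via λ: add s11, s13.
From s9 via λ: add s2.
From s2 via λ: add s6.
From s13 via λ: add s10.
From s6 via λ: add s12.
From s12 via λ: add s7.
No new states can be added; the closed set is {s1, s2, s6, s7, s9, s10, s11, s12, s13}.

{s1, s2, s6, s7, s9, s10, s11, s12, s13}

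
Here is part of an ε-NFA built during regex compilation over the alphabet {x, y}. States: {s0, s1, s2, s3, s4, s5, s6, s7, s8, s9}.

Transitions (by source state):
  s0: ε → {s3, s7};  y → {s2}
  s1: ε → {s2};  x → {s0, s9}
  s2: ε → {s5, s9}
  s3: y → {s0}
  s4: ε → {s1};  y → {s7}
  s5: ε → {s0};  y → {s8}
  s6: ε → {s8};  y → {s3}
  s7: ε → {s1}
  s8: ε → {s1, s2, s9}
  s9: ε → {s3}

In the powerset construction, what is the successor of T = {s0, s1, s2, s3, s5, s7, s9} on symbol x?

s1 on x → {s0, s9}.
No x-transition from s0, s2, s3, s5, s7, s9.
Union after reading x: {s0, s9}.
Now take the ε-closure:
From s0 via ε: add s3, s7.
From s7 via ε: add s1.
From s1 via ε: add s2.
From s2 via ε: add s5.
No new states can be added; the closed set is {s0, s1, s2, s3, s5, s7, s9}.

{s0, s1, s2, s3, s5, s7, s9}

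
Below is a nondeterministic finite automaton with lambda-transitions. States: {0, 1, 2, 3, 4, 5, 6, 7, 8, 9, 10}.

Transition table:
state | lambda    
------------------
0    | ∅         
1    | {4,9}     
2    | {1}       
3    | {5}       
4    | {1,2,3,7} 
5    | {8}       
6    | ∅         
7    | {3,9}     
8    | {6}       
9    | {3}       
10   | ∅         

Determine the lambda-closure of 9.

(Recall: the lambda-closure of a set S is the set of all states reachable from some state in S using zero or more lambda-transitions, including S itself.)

{3, 5, 6, 8, 9}

Start with {9}.
From 9 via lambda: add 3.
From 3 via lambda: add 5.
From 5 via lambda: add 8.
From 8 via lambda: add 6.
No new states can be added; the closed set is {3, 5, 6, 8, 9}.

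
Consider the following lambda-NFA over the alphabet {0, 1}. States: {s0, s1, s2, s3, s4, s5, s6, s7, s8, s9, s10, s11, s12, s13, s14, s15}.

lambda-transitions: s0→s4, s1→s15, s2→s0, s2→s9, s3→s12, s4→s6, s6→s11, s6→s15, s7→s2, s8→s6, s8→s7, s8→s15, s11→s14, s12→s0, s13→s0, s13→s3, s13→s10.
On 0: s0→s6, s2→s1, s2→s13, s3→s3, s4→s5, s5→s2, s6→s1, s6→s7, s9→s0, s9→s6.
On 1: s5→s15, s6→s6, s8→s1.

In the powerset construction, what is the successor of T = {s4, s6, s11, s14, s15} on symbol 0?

s4 on 0 → {s5}.
s6 on 0 → {s1, s7}.
No 0-transition from s11, s14, s15.
Union after reading 0: {s1, s5, s7}.
Now take the lambda-closure:
From s1 via lambda: add s15.
From s7 via lambda: add s2.
From s2 via lambda: add s0, s9.
From s0 via lambda: add s4.
From s4 via lambda: add s6.
From s6 via lambda: add s11.
From s11 via lambda: add s14.
No new states can be added; the closed set is {s0, s1, s2, s4, s5, s6, s7, s9, s11, s14, s15}.

{s0, s1, s2, s4, s5, s6, s7, s9, s11, s14, s15}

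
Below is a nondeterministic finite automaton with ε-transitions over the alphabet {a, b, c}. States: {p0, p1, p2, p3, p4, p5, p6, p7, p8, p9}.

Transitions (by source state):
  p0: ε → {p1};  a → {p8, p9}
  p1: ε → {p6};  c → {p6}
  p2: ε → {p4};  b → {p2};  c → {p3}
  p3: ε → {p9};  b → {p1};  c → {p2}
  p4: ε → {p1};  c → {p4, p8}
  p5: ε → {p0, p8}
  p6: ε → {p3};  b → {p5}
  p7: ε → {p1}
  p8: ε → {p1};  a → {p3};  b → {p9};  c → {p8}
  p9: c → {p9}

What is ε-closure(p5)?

Start with {p5}.
From p5 via ε: add p0, p8.
From p0 via ε: add p1.
From p1 via ε: add p6.
From p6 via ε: add p3.
From p3 via ε: add p9.
No new states can be added; the closed set is {p0, p1, p3, p5, p6, p8, p9}.

{p0, p1, p3, p5, p6, p8, p9}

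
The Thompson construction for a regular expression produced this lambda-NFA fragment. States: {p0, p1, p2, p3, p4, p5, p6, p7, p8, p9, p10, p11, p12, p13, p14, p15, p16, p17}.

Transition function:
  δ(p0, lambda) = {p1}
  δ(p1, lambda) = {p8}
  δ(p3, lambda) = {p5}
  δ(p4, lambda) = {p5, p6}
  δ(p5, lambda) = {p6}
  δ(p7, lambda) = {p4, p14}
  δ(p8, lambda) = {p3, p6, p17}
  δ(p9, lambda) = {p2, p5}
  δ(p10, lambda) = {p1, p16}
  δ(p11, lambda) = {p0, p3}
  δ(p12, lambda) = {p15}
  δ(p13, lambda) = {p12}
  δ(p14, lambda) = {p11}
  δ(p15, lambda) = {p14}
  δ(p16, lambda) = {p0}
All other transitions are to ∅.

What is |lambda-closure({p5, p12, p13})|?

12

Start with {p5, p12, p13}.
From p5 via lambda: add p6.
From p12 via lambda: add p15.
From p15 via lambda: add p14.
From p14 via lambda: add p11.
From p11 via lambda: add p0, p3.
From p0 via lambda: add p1.
From p1 via lambda: add p8.
From p8 via lambda: add p17.
lambda-closure = {p0, p1, p3, p5, p6, p8, p11, p12, p13, p14, p15, p17}, which has 12 states.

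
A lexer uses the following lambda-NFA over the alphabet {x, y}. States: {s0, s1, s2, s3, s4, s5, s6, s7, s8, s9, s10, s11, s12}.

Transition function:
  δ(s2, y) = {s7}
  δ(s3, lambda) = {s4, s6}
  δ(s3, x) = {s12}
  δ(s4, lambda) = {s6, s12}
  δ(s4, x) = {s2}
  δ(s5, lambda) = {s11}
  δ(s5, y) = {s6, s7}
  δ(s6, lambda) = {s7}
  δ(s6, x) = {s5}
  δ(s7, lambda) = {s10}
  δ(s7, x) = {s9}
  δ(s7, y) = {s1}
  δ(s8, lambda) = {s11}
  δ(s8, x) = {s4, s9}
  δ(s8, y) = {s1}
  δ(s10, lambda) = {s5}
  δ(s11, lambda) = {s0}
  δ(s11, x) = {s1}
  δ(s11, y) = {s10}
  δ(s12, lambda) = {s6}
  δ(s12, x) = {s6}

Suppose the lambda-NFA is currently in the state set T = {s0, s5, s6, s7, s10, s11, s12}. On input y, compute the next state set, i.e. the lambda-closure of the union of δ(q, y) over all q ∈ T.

{s0, s1, s5, s6, s7, s10, s11}

s5 on y → {s6, s7}.
s7 on y → {s1}.
s11 on y → {s10}.
No y-transition from s0, s6, s10, s12.
Union after reading y: {s1, s6, s7, s10}.
Now take the lambda-closure:
From s10 via lambda: add s5.
From s5 via lambda: add s11.
From s11 via lambda: add s0.
No new states can be added; the closed set is {s0, s1, s5, s6, s7, s10, s11}.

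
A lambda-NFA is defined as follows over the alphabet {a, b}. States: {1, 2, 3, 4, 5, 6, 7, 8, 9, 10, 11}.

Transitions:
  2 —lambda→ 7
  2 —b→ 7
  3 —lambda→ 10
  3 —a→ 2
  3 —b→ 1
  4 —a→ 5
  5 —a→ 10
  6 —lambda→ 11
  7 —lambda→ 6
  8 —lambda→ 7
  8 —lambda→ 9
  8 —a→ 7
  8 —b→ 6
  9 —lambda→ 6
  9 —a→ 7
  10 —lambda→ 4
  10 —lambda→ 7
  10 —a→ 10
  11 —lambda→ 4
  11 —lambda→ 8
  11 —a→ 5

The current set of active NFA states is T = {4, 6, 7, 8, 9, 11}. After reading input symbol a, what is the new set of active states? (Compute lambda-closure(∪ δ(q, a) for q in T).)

4 on a → {5}.
8 on a → {7}.
9 on a → {7}.
11 on a → {5}.
No a-transition from 6, 7.
Union after reading a: {5, 7}.
Now take the lambda-closure:
From 7 via lambda: add 6.
From 6 via lambda: add 11.
From 11 via lambda: add 4, 8.
From 8 via lambda: add 9.
No new states can be added; the closed set is {4, 5, 6, 7, 8, 9, 11}.

{4, 5, 6, 7, 8, 9, 11}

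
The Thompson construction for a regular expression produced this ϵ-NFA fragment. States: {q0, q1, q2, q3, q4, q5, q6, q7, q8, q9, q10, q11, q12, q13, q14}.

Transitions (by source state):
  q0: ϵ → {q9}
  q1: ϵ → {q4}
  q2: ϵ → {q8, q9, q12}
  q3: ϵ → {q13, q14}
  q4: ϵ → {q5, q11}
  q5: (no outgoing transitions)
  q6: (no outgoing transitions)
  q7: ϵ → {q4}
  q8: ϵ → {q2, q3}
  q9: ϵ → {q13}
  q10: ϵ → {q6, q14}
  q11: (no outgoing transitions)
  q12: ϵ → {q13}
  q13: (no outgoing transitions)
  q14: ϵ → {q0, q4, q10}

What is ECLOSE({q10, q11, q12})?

Start with {q10, q11, q12}.
From q10 via ϵ: add q6, q14.
From q12 via ϵ: add q13.
From q14 via ϵ: add q0, q4.
From q0 via ϵ: add q9.
From q4 via ϵ: add q5.
No new states can be added; the closed set is {q0, q4, q5, q6, q9, q10, q11, q12, q13, q14}.

{q0, q4, q5, q6, q9, q10, q11, q12, q13, q14}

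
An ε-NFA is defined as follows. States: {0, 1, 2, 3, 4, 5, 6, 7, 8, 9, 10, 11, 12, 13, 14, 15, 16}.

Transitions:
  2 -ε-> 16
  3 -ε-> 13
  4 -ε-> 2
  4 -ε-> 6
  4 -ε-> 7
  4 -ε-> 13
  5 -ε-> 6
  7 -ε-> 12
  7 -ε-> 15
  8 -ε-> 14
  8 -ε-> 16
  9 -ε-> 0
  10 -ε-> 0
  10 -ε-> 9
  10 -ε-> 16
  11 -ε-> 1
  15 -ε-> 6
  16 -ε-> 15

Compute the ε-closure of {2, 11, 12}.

{1, 2, 6, 11, 12, 15, 16}

Start with {2, 11, 12}.
From 2 via ε: add 16.
From 11 via ε: add 1.
From 16 via ε: add 15.
From 15 via ε: add 6.
No new states can be added; the closed set is {1, 2, 6, 11, 12, 15, 16}.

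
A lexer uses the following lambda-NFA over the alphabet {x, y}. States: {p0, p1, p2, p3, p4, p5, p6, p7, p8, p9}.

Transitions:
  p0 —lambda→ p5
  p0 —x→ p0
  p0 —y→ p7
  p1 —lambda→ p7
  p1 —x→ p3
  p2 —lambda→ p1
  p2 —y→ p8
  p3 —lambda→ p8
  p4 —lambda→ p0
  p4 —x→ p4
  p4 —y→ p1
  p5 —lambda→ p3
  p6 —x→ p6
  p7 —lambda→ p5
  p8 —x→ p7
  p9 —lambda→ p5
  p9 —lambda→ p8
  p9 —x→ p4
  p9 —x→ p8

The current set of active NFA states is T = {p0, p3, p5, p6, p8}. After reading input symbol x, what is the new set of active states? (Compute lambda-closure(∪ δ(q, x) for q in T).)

p0 on x → {p0}.
p6 on x → {p6}.
p8 on x → {p7}.
No x-transition from p3, p5.
Union after reading x: {p0, p6, p7}.
Now take the lambda-closure:
From p0 via lambda: add p5.
From p5 via lambda: add p3.
From p3 via lambda: add p8.
No new states can be added; the closed set is {p0, p3, p5, p6, p7, p8}.

{p0, p3, p5, p6, p7, p8}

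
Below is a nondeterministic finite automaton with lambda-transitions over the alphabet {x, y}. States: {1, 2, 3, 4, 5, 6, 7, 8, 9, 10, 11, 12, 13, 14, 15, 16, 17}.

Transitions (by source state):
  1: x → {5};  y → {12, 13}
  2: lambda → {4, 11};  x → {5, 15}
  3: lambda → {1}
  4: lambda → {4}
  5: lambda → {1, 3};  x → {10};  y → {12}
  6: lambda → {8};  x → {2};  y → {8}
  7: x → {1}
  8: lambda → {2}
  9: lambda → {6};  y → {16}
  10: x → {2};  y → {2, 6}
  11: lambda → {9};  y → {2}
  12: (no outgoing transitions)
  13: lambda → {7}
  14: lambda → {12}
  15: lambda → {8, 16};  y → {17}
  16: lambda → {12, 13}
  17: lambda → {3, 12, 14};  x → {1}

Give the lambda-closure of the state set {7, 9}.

Start with {7, 9}.
From 9 via lambda: add 6.
From 6 via lambda: add 8.
From 8 via lambda: add 2.
From 2 via lambda: add 4, 11.
No new states can be added; the closed set is {2, 4, 6, 7, 8, 9, 11}.

{2, 4, 6, 7, 8, 9, 11}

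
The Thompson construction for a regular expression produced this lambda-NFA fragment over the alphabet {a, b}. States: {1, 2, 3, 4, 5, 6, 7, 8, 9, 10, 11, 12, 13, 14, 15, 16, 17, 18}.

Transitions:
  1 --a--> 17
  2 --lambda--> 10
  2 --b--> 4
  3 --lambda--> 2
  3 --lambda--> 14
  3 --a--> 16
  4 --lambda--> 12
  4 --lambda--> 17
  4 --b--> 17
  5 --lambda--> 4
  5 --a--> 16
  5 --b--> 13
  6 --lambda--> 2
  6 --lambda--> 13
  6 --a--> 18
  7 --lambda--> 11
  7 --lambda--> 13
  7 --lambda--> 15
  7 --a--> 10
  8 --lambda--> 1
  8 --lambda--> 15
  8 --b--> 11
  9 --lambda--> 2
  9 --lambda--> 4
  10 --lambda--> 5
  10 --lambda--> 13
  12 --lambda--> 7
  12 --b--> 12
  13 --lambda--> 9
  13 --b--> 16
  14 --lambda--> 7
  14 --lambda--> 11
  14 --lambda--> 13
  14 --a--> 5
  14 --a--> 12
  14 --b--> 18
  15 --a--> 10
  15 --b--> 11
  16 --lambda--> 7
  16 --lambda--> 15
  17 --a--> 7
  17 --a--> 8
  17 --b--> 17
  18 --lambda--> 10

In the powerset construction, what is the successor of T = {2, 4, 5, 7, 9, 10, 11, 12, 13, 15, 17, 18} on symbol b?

{2, 4, 5, 7, 9, 10, 11, 12, 13, 15, 16, 17}

2 on b → {4}.
4 on b → {17}.
5 on b → {13}.
12 on b → {12}.
13 on b → {16}.
15 on b → {11}.
17 on b → {17}.
No b-transition from 7, 9, 10, 11, 18.
Union after reading b: {4, 11, 12, 13, 16, 17}.
Now take the lambda-closure:
From 12 via lambda: add 7.
From 13 via lambda: add 9.
From 16 via lambda: add 15.
From 9 via lambda: add 2.
From 2 via lambda: add 10.
From 10 via lambda: add 5.
No new states can be added; the closed set is {2, 4, 5, 7, 9, 10, 11, 12, 13, 15, 16, 17}.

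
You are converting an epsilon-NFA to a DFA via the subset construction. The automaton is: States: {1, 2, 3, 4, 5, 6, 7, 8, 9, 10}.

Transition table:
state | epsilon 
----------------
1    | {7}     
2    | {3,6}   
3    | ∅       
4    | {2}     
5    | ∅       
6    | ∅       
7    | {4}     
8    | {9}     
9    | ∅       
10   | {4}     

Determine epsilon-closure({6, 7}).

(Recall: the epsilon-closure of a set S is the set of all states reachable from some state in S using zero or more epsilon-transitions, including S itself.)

{2, 3, 4, 6, 7}

Start with {6, 7}.
From 7 via epsilon: add 4.
From 4 via epsilon: add 2.
From 2 via epsilon: add 3.
No new states can be added; the closed set is {2, 3, 4, 6, 7}.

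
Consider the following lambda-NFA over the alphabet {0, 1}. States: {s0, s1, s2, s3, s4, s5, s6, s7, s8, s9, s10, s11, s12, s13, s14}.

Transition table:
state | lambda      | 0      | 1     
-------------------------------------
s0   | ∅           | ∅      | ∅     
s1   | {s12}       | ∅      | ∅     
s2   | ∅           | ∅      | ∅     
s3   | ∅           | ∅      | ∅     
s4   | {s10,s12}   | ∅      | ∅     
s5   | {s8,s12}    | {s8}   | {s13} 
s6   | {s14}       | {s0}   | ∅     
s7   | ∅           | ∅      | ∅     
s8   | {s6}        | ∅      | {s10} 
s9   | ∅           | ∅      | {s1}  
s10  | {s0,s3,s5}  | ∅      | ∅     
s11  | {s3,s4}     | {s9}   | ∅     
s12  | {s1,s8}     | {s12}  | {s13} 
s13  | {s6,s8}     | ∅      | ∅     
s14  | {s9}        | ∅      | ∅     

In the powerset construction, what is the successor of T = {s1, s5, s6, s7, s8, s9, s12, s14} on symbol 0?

s5 on 0 → {s8}.
s6 on 0 → {s0}.
s12 on 0 → {s12}.
No 0-transition from s1, s7, s8, s9, s14.
Union after reading 0: {s0, s8, s12}.
Now take the lambda-closure:
From s8 via lambda: add s6.
From s12 via lambda: add s1.
From s6 via lambda: add s14.
From s14 via lambda: add s9.
No new states can be added; the closed set is {s0, s1, s6, s8, s9, s12, s14}.

{s0, s1, s6, s8, s9, s12, s14}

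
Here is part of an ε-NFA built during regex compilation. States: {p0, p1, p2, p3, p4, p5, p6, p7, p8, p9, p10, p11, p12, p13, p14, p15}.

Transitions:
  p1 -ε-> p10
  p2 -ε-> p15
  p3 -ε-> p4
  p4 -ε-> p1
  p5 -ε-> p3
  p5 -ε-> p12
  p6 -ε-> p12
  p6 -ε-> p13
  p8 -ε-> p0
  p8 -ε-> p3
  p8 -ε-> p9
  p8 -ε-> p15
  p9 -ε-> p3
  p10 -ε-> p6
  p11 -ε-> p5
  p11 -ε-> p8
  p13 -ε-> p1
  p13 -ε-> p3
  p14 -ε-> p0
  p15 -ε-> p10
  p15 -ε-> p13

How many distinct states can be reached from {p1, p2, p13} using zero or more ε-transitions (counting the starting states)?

Start with {p1, p2, p13}.
From p1 via ε: add p10.
From p2 via ε: add p15.
From p13 via ε: add p3.
From p3 via ε: add p4.
From p10 via ε: add p6.
From p6 via ε: add p12.
ε-closure = {p1, p2, p3, p4, p6, p10, p12, p13, p15}, which has 9 states.

9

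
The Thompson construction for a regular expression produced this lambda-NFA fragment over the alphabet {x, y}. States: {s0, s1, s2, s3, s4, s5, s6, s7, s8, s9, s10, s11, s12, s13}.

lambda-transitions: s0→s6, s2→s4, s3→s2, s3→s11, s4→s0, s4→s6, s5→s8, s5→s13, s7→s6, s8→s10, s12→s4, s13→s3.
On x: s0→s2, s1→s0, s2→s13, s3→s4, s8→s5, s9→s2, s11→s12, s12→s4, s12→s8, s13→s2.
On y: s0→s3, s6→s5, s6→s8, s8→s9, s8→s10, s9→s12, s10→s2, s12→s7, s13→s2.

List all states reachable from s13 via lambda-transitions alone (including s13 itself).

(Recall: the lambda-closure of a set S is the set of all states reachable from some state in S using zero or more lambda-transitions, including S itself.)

Start with {s13}.
From s13 via lambda: add s3.
From s3 via lambda: add s2, s11.
From s2 via lambda: add s4.
From s4 via lambda: add s0, s6.
No new states can be added; the closed set is {s0, s2, s3, s4, s6, s11, s13}.

{s0, s2, s3, s4, s6, s11, s13}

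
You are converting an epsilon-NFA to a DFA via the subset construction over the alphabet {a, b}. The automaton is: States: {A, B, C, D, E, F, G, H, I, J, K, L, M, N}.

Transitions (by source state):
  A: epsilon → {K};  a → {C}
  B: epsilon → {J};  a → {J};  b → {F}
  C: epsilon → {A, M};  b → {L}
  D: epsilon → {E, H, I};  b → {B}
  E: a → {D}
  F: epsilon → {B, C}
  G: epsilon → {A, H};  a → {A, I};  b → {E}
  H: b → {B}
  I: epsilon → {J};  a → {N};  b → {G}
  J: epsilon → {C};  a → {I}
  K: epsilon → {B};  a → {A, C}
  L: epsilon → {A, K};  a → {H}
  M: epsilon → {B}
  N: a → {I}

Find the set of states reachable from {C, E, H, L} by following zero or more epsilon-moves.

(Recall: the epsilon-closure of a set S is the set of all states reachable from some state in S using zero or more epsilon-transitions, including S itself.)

Start with {C, E, H, L}.
From C via epsilon: add A, M.
From L via epsilon: add K.
From K via epsilon: add B.
From B via epsilon: add J.
No new states can be added; the closed set is {A, B, C, E, H, J, K, L, M}.

{A, B, C, E, H, J, K, L, M}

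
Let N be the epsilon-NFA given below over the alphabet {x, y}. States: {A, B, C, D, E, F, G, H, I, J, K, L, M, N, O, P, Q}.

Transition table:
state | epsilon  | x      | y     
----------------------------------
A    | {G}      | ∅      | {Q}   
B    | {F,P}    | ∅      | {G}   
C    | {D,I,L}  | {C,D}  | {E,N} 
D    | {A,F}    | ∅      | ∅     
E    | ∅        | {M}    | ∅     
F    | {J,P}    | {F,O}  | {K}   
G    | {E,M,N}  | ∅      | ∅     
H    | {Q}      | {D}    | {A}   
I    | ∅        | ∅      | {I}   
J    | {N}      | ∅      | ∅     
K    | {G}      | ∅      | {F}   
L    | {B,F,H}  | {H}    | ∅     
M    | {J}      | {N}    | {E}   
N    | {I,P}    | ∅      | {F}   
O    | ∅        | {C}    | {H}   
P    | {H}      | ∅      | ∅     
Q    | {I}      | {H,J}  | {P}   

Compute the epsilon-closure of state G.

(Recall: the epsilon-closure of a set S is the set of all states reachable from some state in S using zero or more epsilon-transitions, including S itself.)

Start with {G}.
From G via epsilon: add E, M, N.
From M via epsilon: add J.
From N via epsilon: add I, P.
From P via epsilon: add H.
From H via epsilon: add Q.
No new states can be added; the closed set is {E, G, H, I, J, M, N, P, Q}.

{E, G, H, I, J, M, N, P, Q}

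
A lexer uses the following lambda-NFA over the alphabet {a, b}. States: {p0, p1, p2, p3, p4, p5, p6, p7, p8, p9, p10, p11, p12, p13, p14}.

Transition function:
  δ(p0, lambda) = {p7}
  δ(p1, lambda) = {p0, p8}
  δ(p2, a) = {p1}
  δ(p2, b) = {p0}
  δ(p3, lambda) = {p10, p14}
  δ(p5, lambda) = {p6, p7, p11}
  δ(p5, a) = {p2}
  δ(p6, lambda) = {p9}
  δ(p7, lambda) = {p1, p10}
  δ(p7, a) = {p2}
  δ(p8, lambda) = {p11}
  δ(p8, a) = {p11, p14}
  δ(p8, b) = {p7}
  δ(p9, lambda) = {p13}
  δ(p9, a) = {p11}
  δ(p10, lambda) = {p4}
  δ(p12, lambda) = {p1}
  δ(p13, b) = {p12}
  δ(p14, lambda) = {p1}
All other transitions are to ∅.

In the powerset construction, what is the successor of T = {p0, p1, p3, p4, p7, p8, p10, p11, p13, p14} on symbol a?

p7 on a → {p2}.
p8 on a → {p11, p14}.
No a-transition from p0, p1, p3, p4, p10, p11, p13, p14.
Union after reading a: {p2, p11, p14}.
Now take the lambda-closure:
From p14 via lambda: add p1.
From p1 via lambda: add p0, p8.
From p0 via lambda: add p7.
From p7 via lambda: add p10.
From p10 via lambda: add p4.
No new states can be added; the closed set is {p0, p1, p2, p4, p7, p8, p10, p11, p14}.

{p0, p1, p2, p4, p7, p8, p10, p11, p14}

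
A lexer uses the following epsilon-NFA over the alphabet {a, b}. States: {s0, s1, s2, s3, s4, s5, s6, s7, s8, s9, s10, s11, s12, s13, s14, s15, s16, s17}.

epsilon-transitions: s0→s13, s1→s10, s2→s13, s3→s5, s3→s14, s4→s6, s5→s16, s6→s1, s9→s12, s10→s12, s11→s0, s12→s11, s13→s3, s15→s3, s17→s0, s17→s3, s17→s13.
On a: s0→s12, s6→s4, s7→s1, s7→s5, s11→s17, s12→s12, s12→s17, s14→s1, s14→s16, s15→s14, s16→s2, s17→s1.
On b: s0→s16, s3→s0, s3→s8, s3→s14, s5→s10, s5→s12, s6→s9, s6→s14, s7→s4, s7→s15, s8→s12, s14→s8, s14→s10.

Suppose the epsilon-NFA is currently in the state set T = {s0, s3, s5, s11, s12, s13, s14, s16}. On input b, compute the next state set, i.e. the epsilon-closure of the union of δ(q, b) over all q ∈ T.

s0 on b → {s16}.
s3 on b → {s0, s8, s14}.
s5 on b → {s10, s12}.
s14 on b → {s8, s10}.
No b-transition from s11, s12, s13, s16.
Union after reading b: {s0, s8, s10, s12, s14, s16}.
Now take the epsilon-closure:
From s0 via epsilon: add s13.
From s12 via epsilon: add s11.
From s13 via epsilon: add s3.
From s3 via epsilon: add s5.
No new states can be added; the closed set is {s0, s3, s5, s8, s10, s11, s12, s13, s14, s16}.

{s0, s3, s5, s8, s10, s11, s12, s13, s14, s16}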